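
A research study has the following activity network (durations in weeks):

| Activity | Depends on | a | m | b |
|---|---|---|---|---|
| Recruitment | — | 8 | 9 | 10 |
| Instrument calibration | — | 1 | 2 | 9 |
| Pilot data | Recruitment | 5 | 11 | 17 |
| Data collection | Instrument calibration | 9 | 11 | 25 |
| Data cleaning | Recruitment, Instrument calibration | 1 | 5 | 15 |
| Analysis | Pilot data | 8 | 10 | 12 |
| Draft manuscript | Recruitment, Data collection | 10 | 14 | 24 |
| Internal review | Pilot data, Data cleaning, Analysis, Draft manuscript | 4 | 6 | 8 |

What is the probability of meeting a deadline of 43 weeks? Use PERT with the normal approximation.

te_Recruitment = (8 + 4·9 + 10)/6 = 54/6 = 9; σ²_Recruitment = ((10−8)/6)² = 0.111
te_Instrument calibration = (1 + 4·2 + 9)/6 = 18/6 = 3; σ²_Instrument calibration = ((9−1)/6)² = 1.778
te_Pilot data = (5 + 4·11 + 17)/6 = 66/6 = 11; σ²_Pilot data = ((17−5)/6)² = 4.000
te_Data collection = (9 + 4·11 + 25)/6 = 78/6 = 13; σ²_Data collection = ((25−9)/6)² = 7.111
te_Data cleaning = (1 + 4·5 + 15)/6 = 36/6 = 6; σ²_Data cleaning = ((15−1)/6)² = 5.444
te_Analysis = (8 + 4·10 + 12)/6 = 60/6 = 10; σ²_Analysis = ((12−8)/6)² = 0.444
te_Draft manuscript = (10 + 4·14 + 24)/6 = 90/6 = 15; σ²_Draft manuscript = ((24−10)/6)² = 5.444
te_Internal review = (4 + 4·6 + 8)/6 = 36/6 = 6; σ²_Internal review = ((8−4)/6)² = 0.444

Forward pass:
ES_Recruitment = 0; EF_Recruitment = 9
ES_Instrument calibration = 0; EF_Instrument calibration = 3
ES_Pilot data = 9; EF_Pilot data = 9+11 = 20
ES_Data collection = 3; EF_Data collection = 3+13 = 16
ES_Data cleaning = max(EF_Recruitment=9, EF_Instrument calibration=3) = 9; EF_Data cleaning = 9+6 = 15
ES_Analysis = 20; EF_Analysis = 20+10 = 30
ES_Draft manuscript = max(EF_Recruitment=9, EF_Data collection=16) = 16; EF_Draft manuscript = 16+15 = 31
ES_Internal review = max(EF_Pilot data=20, EF_Data cleaning=15, EF_Analysis=30, EF_Draft manuscript=31) = 31; EF_Internal review = 31+6 = 37
Expected project duration μ = 37 weeks. Critical path: Instrument calibration → Data collection → Draft manuscript → Internal review.

Variance along critical path = 1.778 + 7.111 + 5.444 + 0.444 = 14.778; σ = √14.778 = 3.844 weeks.
Z = (43 − 37) / 3.844 = 1.561
P(T ≤ 43) = Φ(1.561) ≈ 0.941

0.941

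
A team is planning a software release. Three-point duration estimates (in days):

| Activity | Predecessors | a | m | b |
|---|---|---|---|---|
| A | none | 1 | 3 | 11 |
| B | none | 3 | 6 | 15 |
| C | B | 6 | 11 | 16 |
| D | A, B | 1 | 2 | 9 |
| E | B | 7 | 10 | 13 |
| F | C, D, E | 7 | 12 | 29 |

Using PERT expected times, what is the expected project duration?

te_A = (1 + 4·3 + 11)/6 = 24/6 = 4
te_B = (3 + 4·6 + 15)/6 = 42/6 = 7
te_C = (6 + 4·11 + 16)/6 = 66/6 = 11
te_D = (1 + 4·2 + 9)/6 = 18/6 = 3
te_E = (7 + 4·10 + 13)/6 = 60/6 = 10
te_F = (7 + 4·12 + 29)/6 = 84/6 = 14

Forward pass:
ES_A = 0; EF_A = 4
ES_B = 0; EF_B = 7
ES_C = 7; EF_C = 7+11 = 18
ES_D = max(EF_A=4, EF_B=7) = 7; EF_D = 7+3 = 10
ES_E = 7; EF_E = 7+10 = 17
ES_F = max(EF_C=18, EF_D=10, EF_E=17) = 18; EF_F = 18+14 = 32
Expected project duration μ = 32 days. Critical path: B → C → F.

32 days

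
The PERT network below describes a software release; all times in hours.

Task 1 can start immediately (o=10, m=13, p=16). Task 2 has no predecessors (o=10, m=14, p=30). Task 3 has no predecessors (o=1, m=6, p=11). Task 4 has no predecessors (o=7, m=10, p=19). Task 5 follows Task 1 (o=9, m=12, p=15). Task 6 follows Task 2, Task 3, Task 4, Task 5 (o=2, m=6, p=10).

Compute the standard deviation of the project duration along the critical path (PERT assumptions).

1.94 hours

te_Task 1 = (10 + 4·13 + 16)/6 = 78/6 = 13; σ²_Task 1 = ((16−10)/6)² = 1.000
te_Task 2 = (10 + 4·14 + 30)/6 = 96/6 = 16; σ²_Task 2 = ((30−10)/6)² = 11.111
te_Task 3 = (1 + 4·6 + 11)/6 = 36/6 = 6; σ²_Task 3 = ((11−1)/6)² = 2.778
te_Task 4 = (7 + 4·10 + 19)/6 = 66/6 = 11; σ²_Task 4 = ((19−7)/6)² = 4.000
te_Task 5 = (9 + 4·12 + 15)/6 = 72/6 = 12; σ²_Task 5 = ((15−9)/6)² = 1.000
te_Task 6 = (2 + 4·6 + 10)/6 = 36/6 = 6; σ²_Task 6 = ((10−2)/6)² = 1.778

Forward pass:
ES_Task 1 = 0; EF_Task 1 = 13
ES_Task 2 = 0; EF_Task 2 = 16
ES_Task 3 = 0; EF_Task 3 = 6
ES_Task 4 = 0; EF_Task 4 = 11
ES_Task 5 = 13; EF_Task 5 = 13+12 = 25
ES_Task 6 = max(EF_Task 2=16, EF_Task 3=6, EF_Task 4=11, EF_Task 5=25) = 25; EF_Task 6 = 25+6 = 31
Expected project duration μ = 31 hours. Critical path: Task 1 → Task 5 → Task 6.

Variance along critical path = 1.000 + 1.000 + 1.778 = 3.778
σ = √3.778 = 1.944 hours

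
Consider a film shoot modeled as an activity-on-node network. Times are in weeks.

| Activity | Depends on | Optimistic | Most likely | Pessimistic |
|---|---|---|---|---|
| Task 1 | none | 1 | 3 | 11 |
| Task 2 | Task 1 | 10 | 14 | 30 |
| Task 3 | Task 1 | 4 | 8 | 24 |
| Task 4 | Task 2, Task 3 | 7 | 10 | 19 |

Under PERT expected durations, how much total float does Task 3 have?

te_Task 1 = (1 + 4·3 + 11)/6 = 24/6 = 4
te_Task 2 = (10 + 4·14 + 30)/6 = 96/6 = 16
te_Task 3 = (4 + 4·8 + 24)/6 = 60/6 = 10
te_Task 4 = (7 + 4·10 + 19)/6 = 66/6 = 11

Forward pass:
ES_Task 1 = 0; EF_Task 1 = 4
ES_Task 2 = 4; EF_Task 2 = 4+16 = 20
ES_Task 3 = 4; EF_Task 3 = 4+10 = 14
ES_Task 4 = max(EF_Task 2=20, EF_Task 3=14) = 20; EF_Task 4 = 20+11 = 31
Expected project duration μ = 31 weeks. Critical path: Task 1 → Task 2 → Task 4.

Backward pass:
LF_Task 4 = 31; LS_Task 4 = 31−11 = 20
LF_Task 3 = LS_Task 4 = 20; LS_Task 3 = 20−10 = 10
LF_Task 2 = LS_Task 4 = 20; LS_Task 2 = 20−16 = 4
LF_Task 1 = min(LS_Task 2=4, LS_Task 3=10) = 4; LS_Task 1 = 4−4 = 0
Slack_Task 3 = LS_Task 3 − ES_Task 3 = 10 − 4 = 6

6 weeks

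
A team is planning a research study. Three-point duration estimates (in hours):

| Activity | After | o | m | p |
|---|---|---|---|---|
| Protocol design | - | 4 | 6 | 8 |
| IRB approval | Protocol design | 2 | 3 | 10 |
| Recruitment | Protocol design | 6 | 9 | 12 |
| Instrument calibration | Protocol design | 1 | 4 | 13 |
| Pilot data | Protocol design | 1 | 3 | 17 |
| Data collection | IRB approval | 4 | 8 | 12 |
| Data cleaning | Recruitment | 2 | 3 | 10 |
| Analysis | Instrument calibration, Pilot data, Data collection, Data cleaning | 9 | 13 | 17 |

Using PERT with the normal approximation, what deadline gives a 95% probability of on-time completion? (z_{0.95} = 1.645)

35.7 hours

te_Protocol design = (4 + 4·6 + 8)/6 = 36/6 = 6; σ²_Protocol design = ((8−4)/6)² = 0.444
te_IRB approval = (2 + 4·3 + 10)/6 = 24/6 = 4; σ²_IRB approval = ((10−2)/6)² = 1.778
te_Recruitment = (6 + 4·9 + 12)/6 = 54/6 = 9; σ²_Recruitment = ((12−6)/6)² = 1.000
te_Instrument calibration = (1 + 4·4 + 13)/6 = 30/6 = 5; σ²_Instrument calibration = ((13−1)/6)² = 4.000
te_Pilot data = (1 + 4·3 + 17)/6 = 30/6 = 5; σ²_Pilot data = ((17−1)/6)² = 7.111
te_Data collection = (4 + 4·8 + 12)/6 = 48/6 = 8; σ²_Data collection = ((12−4)/6)² = 1.778
te_Data cleaning = (2 + 4·3 + 10)/6 = 24/6 = 4; σ²_Data cleaning = ((10−2)/6)² = 1.778
te_Analysis = (9 + 4·13 + 17)/6 = 78/6 = 13; σ²_Analysis = ((17−9)/6)² = 1.778

Forward pass:
ES_Protocol design = 0; EF_Protocol design = 6
ES_IRB approval = 6; EF_IRB approval = 6+4 = 10
ES_Recruitment = 6; EF_Recruitment = 6+9 = 15
ES_Instrument calibration = 6; EF_Instrument calibration = 6+5 = 11
ES_Pilot data = 6; EF_Pilot data = 6+5 = 11
ES_Data collection = 10; EF_Data collection = 10+8 = 18
ES_Data cleaning = 15; EF_Data cleaning = 15+4 = 19
ES_Analysis = max(EF_Instrument calibration=11, EF_Pilot data=11, EF_Data collection=18, EF_Data cleaning=19) = 19; EF_Analysis = 19+13 = 32
Expected project duration μ = 32 hours. Critical path: Protocol design → Recruitment → Data cleaning → Analysis.

Variance along critical path = 0.444 + 1.000 + 1.778 + 1.778 = 5.000; σ = 2.236 hours.
D = μ + z·σ = 32 + 1.645·2.236 = 35.7 hours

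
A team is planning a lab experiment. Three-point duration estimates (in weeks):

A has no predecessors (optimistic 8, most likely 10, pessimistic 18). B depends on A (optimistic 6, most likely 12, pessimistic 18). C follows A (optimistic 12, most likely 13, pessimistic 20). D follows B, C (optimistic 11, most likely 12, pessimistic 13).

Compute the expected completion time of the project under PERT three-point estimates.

te_A = (8 + 4·10 + 18)/6 = 66/6 = 11
te_B = (6 + 4·12 + 18)/6 = 72/6 = 12
te_C = (12 + 4·13 + 20)/6 = 84/6 = 14
te_D = (11 + 4·12 + 13)/6 = 72/6 = 12

Forward pass:
ES_A = 0; EF_A = 11
ES_B = 11; EF_B = 11+12 = 23
ES_C = 11; EF_C = 11+14 = 25
ES_D = max(EF_B=23, EF_C=25) = 25; EF_D = 25+12 = 37
Expected project duration μ = 37 weeks. Critical path: A → C → D.

37 weeks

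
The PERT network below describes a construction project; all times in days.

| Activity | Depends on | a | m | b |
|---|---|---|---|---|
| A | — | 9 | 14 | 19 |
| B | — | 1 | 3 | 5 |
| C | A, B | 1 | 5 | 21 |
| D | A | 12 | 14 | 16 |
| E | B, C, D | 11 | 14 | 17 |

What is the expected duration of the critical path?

te_A = (9 + 4·14 + 19)/6 = 84/6 = 14
te_B = (1 + 4·3 + 5)/6 = 18/6 = 3
te_C = (1 + 4·5 + 21)/6 = 42/6 = 7
te_D = (12 + 4·14 + 16)/6 = 84/6 = 14
te_E = (11 + 4·14 + 17)/6 = 84/6 = 14

Forward pass:
ES_A = 0; EF_A = 14
ES_B = 0; EF_B = 3
ES_C = max(EF_A=14, EF_B=3) = 14; EF_C = 14+7 = 21
ES_D = 14; EF_D = 14+14 = 28
ES_E = max(EF_B=3, EF_C=21, EF_D=28) = 28; EF_E = 28+14 = 42
Expected project duration μ = 42 days. Critical path: A → D → E.

42 days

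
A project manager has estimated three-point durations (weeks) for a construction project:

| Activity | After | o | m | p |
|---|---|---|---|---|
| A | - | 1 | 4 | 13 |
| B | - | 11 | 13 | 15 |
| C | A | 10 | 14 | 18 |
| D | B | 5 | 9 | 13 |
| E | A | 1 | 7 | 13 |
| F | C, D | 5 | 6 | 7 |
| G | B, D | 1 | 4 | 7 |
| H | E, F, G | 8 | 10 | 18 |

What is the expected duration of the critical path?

te_A = (1 + 4·4 + 13)/6 = 30/6 = 5
te_B = (11 + 4·13 + 15)/6 = 78/6 = 13
te_C = (10 + 4·14 + 18)/6 = 84/6 = 14
te_D = (5 + 4·9 + 13)/6 = 54/6 = 9
te_E = (1 + 4·7 + 13)/6 = 42/6 = 7
te_F = (5 + 4·6 + 7)/6 = 36/6 = 6
te_G = (1 + 4·4 + 7)/6 = 24/6 = 4
te_H = (8 + 4·10 + 18)/6 = 66/6 = 11

Forward pass:
ES_A = 0; EF_A = 5
ES_B = 0; EF_B = 13
ES_C = 5; EF_C = 5+14 = 19
ES_D = 13; EF_D = 13+9 = 22
ES_E = 5; EF_E = 5+7 = 12
ES_F = max(EF_C=19, EF_D=22) = 22; EF_F = 22+6 = 28
ES_G = max(EF_B=13, EF_D=22) = 22; EF_G = 22+4 = 26
ES_H = max(EF_E=12, EF_F=28, EF_G=26) = 28; EF_H = 28+11 = 39
Expected project duration μ = 39 weeks. Critical path: B → D → F → H.

39 weeks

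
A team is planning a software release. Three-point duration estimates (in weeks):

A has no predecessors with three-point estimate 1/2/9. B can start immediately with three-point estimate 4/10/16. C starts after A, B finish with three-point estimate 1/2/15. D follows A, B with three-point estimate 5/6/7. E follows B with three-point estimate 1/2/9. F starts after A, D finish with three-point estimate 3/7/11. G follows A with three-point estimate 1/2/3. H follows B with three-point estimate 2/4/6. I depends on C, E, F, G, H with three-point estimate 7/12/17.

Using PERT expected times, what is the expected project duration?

te_A = (1 + 4·2 + 9)/6 = 18/6 = 3
te_B = (4 + 4·10 + 16)/6 = 60/6 = 10
te_C = (1 + 4·2 + 15)/6 = 24/6 = 4
te_D = (5 + 4·6 + 7)/6 = 36/6 = 6
te_E = (1 + 4·2 + 9)/6 = 18/6 = 3
te_F = (3 + 4·7 + 11)/6 = 42/6 = 7
te_G = (1 + 4·2 + 3)/6 = 12/6 = 2
te_H = (2 + 4·4 + 6)/6 = 24/6 = 4
te_I = (7 + 4·12 + 17)/6 = 72/6 = 12

Forward pass:
ES_A = 0; EF_A = 3
ES_B = 0; EF_B = 10
ES_C = max(EF_A=3, EF_B=10) = 10; EF_C = 10+4 = 14
ES_D = max(EF_A=3, EF_B=10) = 10; EF_D = 10+6 = 16
ES_E = 10; EF_E = 10+3 = 13
ES_F = max(EF_A=3, EF_D=16) = 16; EF_F = 16+7 = 23
ES_G = 3; EF_G = 3+2 = 5
ES_H = 10; EF_H = 10+4 = 14
ES_I = max(EF_C=14, EF_E=13, EF_F=23, EF_G=5, EF_H=14) = 23; EF_I = 23+12 = 35
Expected project duration μ = 35 weeks. Critical path: B → D → F → I.

35 weeks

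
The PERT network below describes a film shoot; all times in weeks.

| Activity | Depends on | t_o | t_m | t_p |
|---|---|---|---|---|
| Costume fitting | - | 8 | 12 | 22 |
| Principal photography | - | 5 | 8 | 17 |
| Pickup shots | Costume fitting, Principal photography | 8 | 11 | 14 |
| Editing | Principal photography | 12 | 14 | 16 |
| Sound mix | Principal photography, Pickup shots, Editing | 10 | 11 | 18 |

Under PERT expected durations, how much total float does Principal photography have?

1 weeks

te_Costume fitting = (8 + 4·12 + 22)/6 = 78/6 = 13
te_Principal photography = (5 + 4·8 + 17)/6 = 54/6 = 9
te_Pickup shots = (8 + 4·11 + 14)/6 = 66/6 = 11
te_Editing = (12 + 4·14 + 16)/6 = 84/6 = 14
te_Sound mix = (10 + 4·11 + 18)/6 = 72/6 = 12

Forward pass:
ES_Costume fitting = 0; EF_Costume fitting = 13
ES_Principal photography = 0; EF_Principal photography = 9
ES_Pickup shots = max(EF_Costume fitting=13, EF_Principal photography=9) = 13; EF_Pickup shots = 13+11 = 24
ES_Editing = 9; EF_Editing = 9+14 = 23
ES_Sound mix = max(EF_Principal photography=9, EF_Pickup shots=24, EF_Editing=23) = 24; EF_Sound mix = 24+12 = 36
Expected project duration μ = 36 weeks. Critical path: Costume fitting → Pickup shots → Sound mix.

Backward pass:
LF_Sound mix = 36; LS_Sound mix = 36−12 = 24
LF_Editing = LS_Sound mix = 24; LS_Editing = 24−14 = 10
LF_Pickup shots = LS_Sound mix = 24; LS_Pickup shots = 24−11 = 13
LF_Principal photography = min(LS_Pickup shots=13, LS_Editing=10, LS_Sound mix=24) = 10; LS_Principal photography = 10−9 = 1
LF_Costume fitting = LS_Pickup shots = 13; LS_Costume fitting = 13−13 = 0
Slack_Principal photography = LS_Principal photography − ES_Principal photography = 1 − 0 = 1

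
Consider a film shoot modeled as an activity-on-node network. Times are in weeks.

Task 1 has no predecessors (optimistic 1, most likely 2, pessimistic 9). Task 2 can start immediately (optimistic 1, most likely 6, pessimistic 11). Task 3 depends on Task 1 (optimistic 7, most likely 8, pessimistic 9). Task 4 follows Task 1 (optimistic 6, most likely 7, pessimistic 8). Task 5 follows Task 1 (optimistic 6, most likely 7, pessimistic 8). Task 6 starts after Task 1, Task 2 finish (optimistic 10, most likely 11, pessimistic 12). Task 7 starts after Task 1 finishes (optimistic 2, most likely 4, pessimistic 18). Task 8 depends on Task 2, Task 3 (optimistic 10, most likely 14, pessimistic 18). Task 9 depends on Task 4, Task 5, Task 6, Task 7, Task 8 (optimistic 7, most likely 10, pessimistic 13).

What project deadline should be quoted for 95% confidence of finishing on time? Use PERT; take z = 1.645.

te_Task 1 = (1 + 4·2 + 9)/6 = 18/6 = 3; σ²_Task 1 = ((9−1)/6)² = 1.778
te_Task 2 = (1 + 4·6 + 11)/6 = 36/6 = 6; σ²_Task 2 = ((11−1)/6)² = 2.778
te_Task 3 = (7 + 4·8 + 9)/6 = 48/6 = 8; σ²_Task 3 = ((9−7)/6)² = 0.111
te_Task 4 = (6 + 4·7 + 8)/6 = 42/6 = 7; σ²_Task 4 = ((8−6)/6)² = 0.111
te_Task 5 = (6 + 4·7 + 8)/6 = 42/6 = 7; σ²_Task 5 = ((8−6)/6)² = 0.111
te_Task 6 = (10 + 4·11 + 12)/6 = 66/6 = 11; σ²_Task 6 = ((12−10)/6)² = 0.111
te_Task 7 = (2 + 4·4 + 18)/6 = 36/6 = 6; σ²_Task 7 = ((18−2)/6)² = 7.111
te_Task 8 = (10 + 4·14 + 18)/6 = 84/6 = 14; σ²_Task 8 = ((18−10)/6)² = 1.778
te_Task 9 = (7 + 4·10 + 13)/6 = 60/6 = 10; σ²_Task 9 = ((13−7)/6)² = 1.000

Forward pass:
ES_Task 1 = 0; EF_Task 1 = 3
ES_Task 2 = 0; EF_Task 2 = 6
ES_Task 3 = 3; EF_Task 3 = 3+8 = 11
ES_Task 4 = 3; EF_Task 4 = 3+7 = 10
ES_Task 5 = 3; EF_Task 5 = 3+7 = 10
ES_Task 6 = max(EF_Task 1=3, EF_Task 2=6) = 6; EF_Task 6 = 6+11 = 17
ES_Task 7 = 3; EF_Task 7 = 3+6 = 9
ES_Task 8 = max(EF_Task 2=6, EF_Task 3=11) = 11; EF_Task 8 = 11+14 = 25
ES_Task 9 = max(EF_Task 4=10, EF_Task 5=10, EF_Task 6=17, EF_Task 7=9, EF_Task 8=25) = 25; EF_Task 9 = 25+10 = 35
Expected project duration μ = 35 weeks. Critical path: Task 1 → Task 3 → Task 8 → Task 9.

Variance along critical path = 1.778 + 0.111 + 1.778 + 1.000 = 4.667; σ = 2.160 weeks.
D = μ + z·σ = 35 + 1.645·2.160 = 38.6 weeks

38.6 weeks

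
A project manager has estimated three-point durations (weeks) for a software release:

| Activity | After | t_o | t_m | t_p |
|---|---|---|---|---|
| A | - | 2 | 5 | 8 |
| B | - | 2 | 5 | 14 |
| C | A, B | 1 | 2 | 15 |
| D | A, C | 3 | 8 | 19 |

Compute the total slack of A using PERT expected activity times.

1 weeks

te_A = (2 + 4·5 + 8)/6 = 30/6 = 5
te_B = (2 + 4·5 + 14)/6 = 36/6 = 6
te_C = (1 + 4·2 + 15)/6 = 24/6 = 4
te_D = (3 + 4·8 + 19)/6 = 54/6 = 9

Forward pass:
ES_A = 0; EF_A = 5
ES_B = 0; EF_B = 6
ES_C = max(EF_A=5, EF_B=6) = 6; EF_C = 6+4 = 10
ES_D = max(EF_A=5, EF_C=10) = 10; EF_D = 10+9 = 19
Expected project duration μ = 19 weeks. Critical path: B → C → D.

Backward pass:
LF_D = 19; LS_D = 19−9 = 10
LF_C = LS_D = 10; LS_C = 10−4 = 6
LF_B = LS_C = 6; LS_B = 6−6 = 0
LF_A = min(LS_C=6, LS_D=10) = 6; LS_A = 6−5 = 1
Slack_A = LS_A − ES_A = 1 − 0 = 1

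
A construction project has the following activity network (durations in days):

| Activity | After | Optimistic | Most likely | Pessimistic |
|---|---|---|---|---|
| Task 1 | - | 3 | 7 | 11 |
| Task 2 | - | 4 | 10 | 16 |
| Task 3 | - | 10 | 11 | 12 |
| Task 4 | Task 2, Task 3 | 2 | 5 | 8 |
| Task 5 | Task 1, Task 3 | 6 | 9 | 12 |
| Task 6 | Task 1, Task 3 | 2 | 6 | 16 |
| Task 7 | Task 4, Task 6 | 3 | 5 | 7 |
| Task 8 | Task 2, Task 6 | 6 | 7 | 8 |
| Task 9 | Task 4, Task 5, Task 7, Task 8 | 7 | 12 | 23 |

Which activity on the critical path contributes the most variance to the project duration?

te_Task 1 = (3 + 4·7 + 11)/6 = 42/6 = 7; σ²_Task 1 = ((11−3)/6)² = 1.778
te_Task 2 = (4 + 4·10 + 16)/6 = 60/6 = 10; σ²_Task 2 = ((16−4)/6)² = 4.000
te_Task 3 = (10 + 4·11 + 12)/6 = 66/6 = 11; σ²_Task 3 = ((12−10)/6)² = 0.111
te_Task 4 = (2 + 4·5 + 8)/6 = 30/6 = 5; σ²_Task 4 = ((8−2)/6)² = 1.000
te_Task 5 = (6 + 4·9 + 12)/6 = 54/6 = 9; σ²_Task 5 = ((12−6)/6)² = 1.000
te_Task 6 = (2 + 4·6 + 16)/6 = 42/6 = 7; σ²_Task 6 = ((16−2)/6)² = 5.444
te_Task 7 = (3 + 4·5 + 7)/6 = 30/6 = 5; σ²_Task 7 = ((7−3)/6)² = 0.444
te_Task 8 = (6 + 4·7 + 8)/6 = 42/6 = 7; σ²_Task 8 = ((8−6)/6)² = 0.111
te_Task 9 = (7 + 4·12 + 23)/6 = 78/6 = 13; σ²_Task 9 = ((23−7)/6)² = 7.111

Forward pass:
ES_Task 1 = 0; EF_Task 1 = 7
ES_Task 2 = 0; EF_Task 2 = 10
ES_Task 3 = 0; EF_Task 3 = 11
ES_Task 4 = max(EF_Task 2=10, EF_Task 3=11) = 11; EF_Task 4 = 11+5 = 16
ES_Task 5 = max(EF_Task 1=7, EF_Task 3=11) = 11; EF_Task 5 = 11+9 = 20
ES_Task 6 = max(EF_Task 1=7, EF_Task 3=11) = 11; EF_Task 6 = 11+7 = 18
ES_Task 7 = max(EF_Task 4=16, EF_Task 6=18) = 18; EF_Task 7 = 18+5 = 23
ES_Task 8 = max(EF_Task 2=10, EF_Task 6=18) = 18; EF_Task 8 = 18+7 = 25
ES_Task 9 = max(EF_Task 4=16, EF_Task 5=20, EF_Task 7=23, EF_Task 8=25) = 25; EF_Task 9 = 25+13 = 38
Expected project duration μ = 38 days. Critical path: Task 3 → Task 6 → Task 8 → Task 9.

Variances on critical path: σ²_Task 3=0.111, σ²_Task 6=5.444, σ²_Task 8=0.111, σ²_Task 9=7.111.
Largest is σ²_Task 9 = 7.111.

Task 9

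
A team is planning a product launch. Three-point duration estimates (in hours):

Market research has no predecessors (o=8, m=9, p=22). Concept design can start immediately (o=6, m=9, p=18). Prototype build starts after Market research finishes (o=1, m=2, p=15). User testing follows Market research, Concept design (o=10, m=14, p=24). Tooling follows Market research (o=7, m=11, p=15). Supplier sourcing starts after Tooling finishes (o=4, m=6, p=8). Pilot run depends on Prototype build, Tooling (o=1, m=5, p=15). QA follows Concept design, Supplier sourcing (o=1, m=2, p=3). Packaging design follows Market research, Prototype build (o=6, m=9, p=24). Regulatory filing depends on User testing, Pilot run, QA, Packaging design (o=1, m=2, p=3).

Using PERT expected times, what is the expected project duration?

te_Market research = (8 + 4·9 + 22)/6 = 66/6 = 11
te_Concept design = (6 + 4·9 + 18)/6 = 60/6 = 10
te_Prototype build = (1 + 4·2 + 15)/6 = 24/6 = 4
te_User testing = (10 + 4·14 + 24)/6 = 90/6 = 15
te_Tooling = (7 + 4·11 + 15)/6 = 66/6 = 11
te_Supplier sourcing = (4 + 4·6 + 8)/6 = 36/6 = 6
te_Pilot run = (1 + 4·5 + 15)/6 = 36/6 = 6
te_QA = (1 + 4·2 + 3)/6 = 12/6 = 2
te_Packaging design = (6 + 4·9 + 24)/6 = 66/6 = 11
te_Regulatory filing = (1 + 4·2 + 3)/6 = 12/6 = 2

Forward pass:
ES_Market research = 0; EF_Market research = 11
ES_Concept design = 0; EF_Concept design = 10
ES_Prototype build = 11; EF_Prototype build = 11+4 = 15
ES_User testing = max(EF_Market research=11, EF_Concept design=10) = 11; EF_User testing = 11+15 = 26
ES_Tooling = 11; EF_Tooling = 11+11 = 22
ES_Supplier sourcing = 22; EF_Supplier sourcing = 22+6 = 28
ES_Pilot run = max(EF_Prototype build=15, EF_Tooling=22) = 22; EF_Pilot run = 22+6 = 28
ES_QA = max(EF_Concept design=10, EF_Supplier sourcing=28) = 28; EF_QA = 28+2 = 30
ES_Packaging design = max(EF_Market research=11, EF_Prototype build=15) = 15; EF_Packaging design = 15+11 = 26
ES_Regulatory filing = max(EF_User testing=26, EF_Pilot run=28, EF_QA=30, EF_Packaging design=26) = 30; EF_Regulatory filing = 30+2 = 32
Expected project duration μ = 32 hours. Critical path: Market research → Tooling → Supplier sourcing → QA → Regulatory filing.

32 hours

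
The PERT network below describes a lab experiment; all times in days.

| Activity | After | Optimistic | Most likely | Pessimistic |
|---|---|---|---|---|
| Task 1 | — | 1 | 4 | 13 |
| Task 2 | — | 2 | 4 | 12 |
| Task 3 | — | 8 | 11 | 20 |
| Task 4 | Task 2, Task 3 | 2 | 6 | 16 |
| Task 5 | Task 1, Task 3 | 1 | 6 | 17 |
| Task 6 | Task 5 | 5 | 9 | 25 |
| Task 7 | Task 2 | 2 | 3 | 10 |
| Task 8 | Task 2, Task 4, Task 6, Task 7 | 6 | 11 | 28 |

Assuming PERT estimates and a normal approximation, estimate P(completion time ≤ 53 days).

0.953

te_Task 1 = (1 + 4·4 + 13)/6 = 30/6 = 5; σ²_Task 1 = ((13−1)/6)² = 4.000
te_Task 2 = (2 + 4·4 + 12)/6 = 30/6 = 5; σ²_Task 2 = ((12−2)/6)² = 2.778
te_Task 3 = (8 + 4·11 + 20)/6 = 72/6 = 12; σ²_Task 3 = ((20−8)/6)² = 4.000
te_Task 4 = (2 + 4·6 + 16)/6 = 42/6 = 7; σ²_Task 4 = ((16−2)/6)² = 5.444
te_Task 5 = (1 + 4·6 + 17)/6 = 42/6 = 7; σ²_Task 5 = ((17−1)/6)² = 7.111
te_Task 6 = (5 + 4·9 + 25)/6 = 66/6 = 11; σ²_Task 6 = ((25−5)/6)² = 11.111
te_Task 7 = (2 + 4·3 + 10)/6 = 24/6 = 4; σ²_Task 7 = ((10−2)/6)² = 1.778
te_Task 8 = (6 + 4·11 + 28)/6 = 78/6 = 13; σ²_Task 8 = ((28−6)/6)² = 13.444

Forward pass:
ES_Task 1 = 0; EF_Task 1 = 5
ES_Task 2 = 0; EF_Task 2 = 5
ES_Task 3 = 0; EF_Task 3 = 12
ES_Task 4 = max(EF_Task 2=5, EF_Task 3=12) = 12; EF_Task 4 = 12+7 = 19
ES_Task 5 = max(EF_Task 1=5, EF_Task 3=12) = 12; EF_Task 5 = 12+7 = 19
ES_Task 6 = 19; EF_Task 6 = 19+11 = 30
ES_Task 7 = 5; EF_Task 7 = 5+4 = 9
ES_Task 8 = max(EF_Task 2=5, EF_Task 4=19, EF_Task 6=30, EF_Task 7=9) = 30; EF_Task 8 = 30+13 = 43
Expected project duration μ = 43 days. Critical path: Task 3 → Task 5 → Task 6 → Task 8.

Variance along critical path = 4.000 + 7.111 + 11.111 + 13.444 = 35.667; σ = √35.667 = 5.972 days.
Z = (53 − 43) / 5.972 = 1.674
P(T ≤ 53) = Φ(1.674) ≈ 0.953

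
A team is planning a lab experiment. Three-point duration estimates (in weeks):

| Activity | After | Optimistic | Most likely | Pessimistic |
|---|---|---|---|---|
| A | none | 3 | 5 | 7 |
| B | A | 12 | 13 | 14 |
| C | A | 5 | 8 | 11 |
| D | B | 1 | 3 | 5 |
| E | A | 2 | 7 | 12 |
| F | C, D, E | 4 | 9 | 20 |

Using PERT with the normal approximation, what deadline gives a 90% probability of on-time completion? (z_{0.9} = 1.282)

te_A = (3 + 4·5 + 7)/6 = 30/6 = 5; σ²_A = ((7−3)/6)² = 0.444
te_B = (12 + 4·13 + 14)/6 = 78/6 = 13; σ²_B = ((14−12)/6)² = 0.111
te_C = (5 + 4·8 + 11)/6 = 48/6 = 8; σ²_C = ((11−5)/6)² = 1.000
te_D = (1 + 4·3 + 5)/6 = 18/6 = 3; σ²_D = ((5−1)/6)² = 0.444
te_E = (2 + 4·7 + 12)/6 = 42/6 = 7; σ²_E = ((12−2)/6)² = 2.778
te_F = (4 + 4·9 + 20)/6 = 60/6 = 10; σ²_F = ((20−4)/6)² = 7.111

Forward pass:
ES_A = 0; EF_A = 5
ES_B = 5; EF_B = 5+13 = 18
ES_C = 5; EF_C = 5+8 = 13
ES_D = 18; EF_D = 18+3 = 21
ES_E = 5; EF_E = 5+7 = 12
ES_F = max(EF_C=13, EF_D=21, EF_E=12) = 21; EF_F = 21+10 = 31
Expected project duration μ = 31 weeks. Critical path: A → B → D → F.

Variance along critical path = 0.444 + 0.111 + 0.444 + 7.111 = 8.111; σ = 2.848 weeks.
D = μ + z·σ = 31 + 1.282·2.848 = 34.7 weeks

34.7 weeks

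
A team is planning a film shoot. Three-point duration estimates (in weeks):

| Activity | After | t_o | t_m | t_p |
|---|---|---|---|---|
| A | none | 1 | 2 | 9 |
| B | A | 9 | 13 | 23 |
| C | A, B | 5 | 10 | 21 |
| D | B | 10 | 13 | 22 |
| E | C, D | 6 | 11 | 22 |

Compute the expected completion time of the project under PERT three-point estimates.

te_A = (1 + 4·2 + 9)/6 = 18/6 = 3
te_B = (9 + 4·13 + 23)/6 = 84/6 = 14
te_C = (5 + 4·10 + 21)/6 = 66/6 = 11
te_D = (10 + 4·13 + 22)/6 = 84/6 = 14
te_E = (6 + 4·11 + 22)/6 = 72/6 = 12

Forward pass:
ES_A = 0; EF_A = 3
ES_B = 3; EF_B = 3+14 = 17
ES_C = max(EF_A=3, EF_B=17) = 17; EF_C = 17+11 = 28
ES_D = 17; EF_D = 17+14 = 31
ES_E = max(EF_C=28, EF_D=31) = 31; EF_E = 31+12 = 43
Expected project duration μ = 43 weeks. Critical path: A → B → D → E.

43 weeks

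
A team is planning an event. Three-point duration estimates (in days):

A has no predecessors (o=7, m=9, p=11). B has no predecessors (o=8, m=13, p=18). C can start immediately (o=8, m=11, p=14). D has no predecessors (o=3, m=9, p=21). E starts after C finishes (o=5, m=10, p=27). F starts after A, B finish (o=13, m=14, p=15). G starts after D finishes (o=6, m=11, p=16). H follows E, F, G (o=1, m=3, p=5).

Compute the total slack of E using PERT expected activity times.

te_A = (7 + 4·9 + 11)/6 = 54/6 = 9
te_B = (8 + 4·13 + 18)/6 = 78/6 = 13
te_C = (8 + 4·11 + 14)/6 = 66/6 = 11
te_D = (3 + 4·9 + 21)/6 = 60/6 = 10
te_E = (5 + 4·10 + 27)/6 = 72/6 = 12
te_F = (13 + 4·14 + 15)/6 = 84/6 = 14
te_G = (6 + 4·11 + 16)/6 = 66/6 = 11
te_H = (1 + 4·3 + 5)/6 = 18/6 = 3

Forward pass:
ES_A = 0; EF_A = 9
ES_B = 0; EF_B = 13
ES_C = 0; EF_C = 11
ES_D = 0; EF_D = 10
ES_E = 11; EF_E = 11+12 = 23
ES_F = max(EF_A=9, EF_B=13) = 13; EF_F = 13+14 = 27
ES_G = 10; EF_G = 10+11 = 21
ES_H = max(EF_E=23, EF_F=27, EF_G=21) = 27; EF_H = 27+3 = 30
Expected project duration μ = 30 days. Critical path: B → F → H.

Backward pass:
LF_H = 30; LS_H = 30−3 = 27
LF_G = LS_H = 27; LS_G = 27−11 = 16
LF_F = LS_H = 27; LS_F = 27−14 = 13
LF_E = LS_H = 27; LS_E = 27−12 = 15
LF_D = LS_G = 16; LS_D = 16−10 = 6
LF_C = LS_E = 15; LS_C = 15−11 = 4
LF_B = LS_F = 13; LS_B = 13−13 = 0
LF_A = LS_F = 13; LS_A = 13−9 = 4
Slack_E = LS_E − ES_E = 15 − 11 = 4

4 days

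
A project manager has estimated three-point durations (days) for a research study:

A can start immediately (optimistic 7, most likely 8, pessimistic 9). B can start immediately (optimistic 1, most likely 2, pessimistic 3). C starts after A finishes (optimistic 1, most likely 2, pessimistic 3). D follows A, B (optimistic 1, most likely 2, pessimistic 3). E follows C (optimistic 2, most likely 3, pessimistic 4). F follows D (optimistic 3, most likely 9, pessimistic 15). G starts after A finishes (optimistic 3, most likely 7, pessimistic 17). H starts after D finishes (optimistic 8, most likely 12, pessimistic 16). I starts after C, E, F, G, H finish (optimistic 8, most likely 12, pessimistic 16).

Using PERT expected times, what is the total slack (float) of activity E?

9 days

te_A = (7 + 4·8 + 9)/6 = 48/6 = 8
te_B = (1 + 4·2 + 3)/6 = 12/6 = 2
te_C = (1 + 4·2 + 3)/6 = 12/6 = 2
te_D = (1 + 4·2 + 3)/6 = 12/6 = 2
te_E = (2 + 4·3 + 4)/6 = 18/6 = 3
te_F = (3 + 4·9 + 15)/6 = 54/6 = 9
te_G = (3 + 4·7 + 17)/6 = 48/6 = 8
te_H = (8 + 4·12 + 16)/6 = 72/6 = 12
te_I = (8 + 4·12 + 16)/6 = 72/6 = 12

Forward pass:
ES_A = 0; EF_A = 8
ES_B = 0; EF_B = 2
ES_C = 8; EF_C = 8+2 = 10
ES_D = max(EF_A=8, EF_B=2) = 8; EF_D = 8+2 = 10
ES_E = 10; EF_E = 10+3 = 13
ES_F = 10; EF_F = 10+9 = 19
ES_G = 8; EF_G = 8+8 = 16
ES_H = 10; EF_H = 10+12 = 22
ES_I = max(EF_C=10, EF_E=13, EF_F=19, EF_G=16, EF_H=22) = 22; EF_I = 22+12 = 34
Expected project duration μ = 34 days. Critical path: A → D → H → I.

Backward pass:
LF_I = 34; LS_I = 34−12 = 22
LF_H = LS_I = 22; LS_H = 22−12 = 10
LF_G = LS_I = 22; LS_G = 22−8 = 14
LF_F = LS_I = 22; LS_F = 22−9 = 13
LF_E = LS_I = 22; LS_E = 22−3 = 19
LF_D = min(LS_F=13, LS_H=10) = 10; LS_D = 10−2 = 8
LF_C = min(LS_E=19, LS_I=22) = 19; LS_C = 19−2 = 17
LF_B = LS_D = 8; LS_B = 8−2 = 6
LF_A = min(LS_C=17, LS_D=8, LS_G=14) = 8; LS_A = 8−8 = 0
Slack_E = LS_E − ES_E = 19 − 10 = 9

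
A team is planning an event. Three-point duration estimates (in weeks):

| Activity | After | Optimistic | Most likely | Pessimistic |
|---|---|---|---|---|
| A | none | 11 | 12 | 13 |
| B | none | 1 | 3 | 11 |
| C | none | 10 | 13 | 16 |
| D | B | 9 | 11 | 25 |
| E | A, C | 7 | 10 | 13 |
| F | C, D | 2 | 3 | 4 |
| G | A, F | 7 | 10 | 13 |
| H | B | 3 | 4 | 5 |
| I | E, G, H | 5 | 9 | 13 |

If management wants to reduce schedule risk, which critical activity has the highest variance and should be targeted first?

D

te_A = (11 + 4·12 + 13)/6 = 72/6 = 12; σ²_A = ((13−11)/6)² = 0.111
te_B = (1 + 4·3 + 11)/6 = 24/6 = 4; σ²_B = ((11−1)/6)² = 2.778
te_C = (10 + 4·13 + 16)/6 = 78/6 = 13; σ²_C = ((16−10)/6)² = 1.000
te_D = (9 + 4·11 + 25)/6 = 78/6 = 13; σ²_D = ((25−9)/6)² = 7.111
te_E = (7 + 4·10 + 13)/6 = 60/6 = 10; σ²_E = ((13−7)/6)² = 1.000
te_F = (2 + 4·3 + 4)/6 = 18/6 = 3; σ²_F = ((4−2)/6)² = 0.111
te_G = (7 + 4·10 + 13)/6 = 60/6 = 10; σ²_G = ((13−7)/6)² = 1.000
te_H = (3 + 4·4 + 5)/6 = 24/6 = 4; σ²_H = ((5−3)/6)² = 0.111
te_I = (5 + 4·9 + 13)/6 = 54/6 = 9; σ²_I = ((13−5)/6)² = 1.778

Forward pass:
ES_A = 0; EF_A = 12
ES_B = 0; EF_B = 4
ES_C = 0; EF_C = 13
ES_D = 4; EF_D = 4+13 = 17
ES_E = max(EF_A=12, EF_C=13) = 13; EF_E = 13+10 = 23
ES_F = max(EF_C=13, EF_D=17) = 17; EF_F = 17+3 = 20
ES_G = max(EF_A=12, EF_F=20) = 20; EF_G = 20+10 = 30
ES_H = 4; EF_H = 4+4 = 8
ES_I = max(EF_E=23, EF_G=30, EF_H=8) = 30; EF_I = 30+9 = 39
Expected project duration μ = 39 weeks. Critical path: B → D → F → G → I.

Variances on critical path: σ²_B=2.778, σ²_D=7.111, σ²_F=0.111, σ²_G=1.000, σ²_I=1.778.
Largest is σ²_D = 7.111.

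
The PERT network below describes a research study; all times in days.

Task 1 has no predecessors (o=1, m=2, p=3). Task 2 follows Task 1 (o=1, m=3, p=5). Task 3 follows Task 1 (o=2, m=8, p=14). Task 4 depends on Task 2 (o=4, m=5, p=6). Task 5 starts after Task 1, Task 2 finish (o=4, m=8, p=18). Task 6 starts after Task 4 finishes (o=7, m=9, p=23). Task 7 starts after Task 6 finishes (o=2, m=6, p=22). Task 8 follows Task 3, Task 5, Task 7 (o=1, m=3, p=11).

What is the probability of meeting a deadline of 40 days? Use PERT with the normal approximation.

te_Task 1 = (1 + 4·2 + 3)/6 = 12/6 = 2; σ²_Task 1 = ((3−1)/6)² = 0.111
te_Task 2 = (1 + 4·3 + 5)/6 = 18/6 = 3; σ²_Task 2 = ((5−1)/6)² = 0.444
te_Task 3 = (2 + 4·8 + 14)/6 = 48/6 = 8; σ²_Task 3 = ((14−2)/6)² = 4.000
te_Task 4 = (4 + 4·5 + 6)/6 = 30/6 = 5; σ²_Task 4 = ((6−4)/6)² = 0.111
te_Task 5 = (4 + 4·8 + 18)/6 = 54/6 = 9; σ²_Task 5 = ((18−4)/6)² = 5.444
te_Task 6 = (7 + 4·9 + 23)/6 = 66/6 = 11; σ²_Task 6 = ((23−7)/6)² = 7.111
te_Task 7 = (2 + 4·6 + 22)/6 = 48/6 = 8; σ²_Task 7 = ((22−2)/6)² = 11.111
te_Task 8 = (1 + 4·3 + 11)/6 = 24/6 = 4; σ²_Task 8 = ((11−1)/6)² = 2.778

Forward pass:
ES_Task 1 = 0; EF_Task 1 = 2
ES_Task 2 = 2; EF_Task 2 = 2+3 = 5
ES_Task 3 = 2; EF_Task 3 = 2+8 = 10
ES_Task 4 = 5; EF_Task 4 = 5+5 = 10
ES_Task 5 = max(EF_Task 1=2, EF_Task 2=5) = 5; EF_Task 5 = 5+9 = 14
ES_Task 6 = 10; EF_Task 6 = 10+11 = 21
ES_Task 7 = 21; EF_Task 7 = 21+8 = 29
ES_Task 8 = max(EF_Task 3=10, EF_Task 5=14, EF_Task 7=29) = 29; EF_Task 8 = 29+4 = 33
Expected project duration μ = 33 days. Critical path: Task 1 → Task 2 → Task 4 → Task 6 → Task 7 → Task 8.

Variance along critical path = 0.111 + 0.444 + 0.111 + 7.111 + 11.111 + 2.778 = 21.667; σ = √21.667 = 4.655 days.
Z = (40 − 33) / 4.655 = 1.504
P(T ≤ 40) = Φ(1.504) ≈ 0.934

0.934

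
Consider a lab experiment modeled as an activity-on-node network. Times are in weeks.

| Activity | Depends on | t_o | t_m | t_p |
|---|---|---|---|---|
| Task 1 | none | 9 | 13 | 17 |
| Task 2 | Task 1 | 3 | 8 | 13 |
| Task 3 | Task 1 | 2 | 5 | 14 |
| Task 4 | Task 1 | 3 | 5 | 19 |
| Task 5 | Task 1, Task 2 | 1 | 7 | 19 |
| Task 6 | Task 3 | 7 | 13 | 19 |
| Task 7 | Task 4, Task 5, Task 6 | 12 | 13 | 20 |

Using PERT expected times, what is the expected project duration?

te_Task 1 = (9 + 4·13 + 17)/6 = 78/6 = 13
te_Task 2 = (3 + 4·8 + 13)/6 = 48/6 = 8
te_Task 3 = (2 + 4·5 + 14)/6 = 36/6 = 6
te_Task 4 = (3 + 4·5 + 19)/6 = 42/6 = 7
te_Task 5 = (1 + 4·7 + 19)/6 = 48/6 = 8
te_Task 6 = (7 + 4·13 + 19)/6 = 78/6 = 13
te_Task 7 = (12 + 4·13 + 20)/6 = 84/6 = 14

Forward pass:
ES_Task 1 = 0; EF_Task 1 = 13
ES_Task 2 = 13; EF_Task 2 = 13+8 = 21
ES_Task 3 = 13; EF_Task 3 = 13+6 = 19
ES_Task 4 = 13; EF_Task 4 = 13+7 = 20
ES_Task 5 = max(EF_Task 1=13, EF_Task 2=21) = 21; EF_Task 5 = 21+8 = 29
ES_Task 6 = 19; EF_Task 6 = 19+13 = 32
ES_Task 7 = max(EF_Task 4=20, EF_Task 5=29, EF_Task 6=32) = 32; EF_Task 7 = 32+14 = 46
Expected project duration μ = 46 weeks. Critical path: Task 1 → Task 3 → Task 6 → Task 7.

46 weeks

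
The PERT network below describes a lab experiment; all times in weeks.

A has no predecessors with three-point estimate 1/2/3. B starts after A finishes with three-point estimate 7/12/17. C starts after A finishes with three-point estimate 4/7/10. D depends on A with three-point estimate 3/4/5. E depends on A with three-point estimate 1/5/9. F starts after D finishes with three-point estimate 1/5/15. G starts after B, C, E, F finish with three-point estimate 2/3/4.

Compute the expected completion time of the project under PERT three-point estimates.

te_A = (1 + 4·2 + 3)/6 = 12/6 = 2
te_B = (7 + 4·12 + 17)/6 = 72/6 = 12
te_C = (4 + 4·7 + 10)/6 = 42/6 = 7
te_D = (3 + 4·4 + 5)/6 = 24/6 = 4
te_E = (1 + 4·5 + 9)/6 = 30/6 = 5
te_F = (1 + 4·5 + 15)/6 = 36/6 = 6
te_G = (2 + 4·3 + 4)/6 = 18/6 = 3

Forward pass:
ES_A = 0; EF_A = 2
ES_B = 2; EF_B = 2+12 = 14
ES_C = 2; EF_C = 2+7 = 9
ES_D = 2; EF_D = 2+4 = 6
ES_E = 2; EF_E = 2+5 = 7
ES_F = 6; EF_F = 6+6 = 12
ES_G = max(EF_B=14, EF_C=9, EF_E=7, EF_F=12) = 14; EF_G = 14+3 = 17
Expected project duration μ = 17 weeks. Critical path: A → B → G.

17 weeks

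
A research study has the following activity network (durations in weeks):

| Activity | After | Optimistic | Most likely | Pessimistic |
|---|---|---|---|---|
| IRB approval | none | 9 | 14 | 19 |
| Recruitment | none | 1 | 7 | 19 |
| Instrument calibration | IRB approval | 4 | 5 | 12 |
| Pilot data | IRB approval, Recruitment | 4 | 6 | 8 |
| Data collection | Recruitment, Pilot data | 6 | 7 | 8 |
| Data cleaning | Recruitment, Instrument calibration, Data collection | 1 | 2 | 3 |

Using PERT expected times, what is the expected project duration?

29 weeks

te_IRB approval = (9 + 4·14 + 19)/6 = 84/6 = 14
te_Recruitment = (1 + 4·7 + 19)/6 = 48/6 = 8
te_Instrument calibration = (4 + 4·5 + 12)/6 = 36/6 = 6
te_Pilot data = (4 + 4·6 + 8)/6 = 36/6 = 6
te_Data collection = (6 + 4·7 + 8)/6 = 42/6 = 7
te_Data cleaning = (1 + 4·2 + 3)/6 = 12/6 = 2

Forward pass:
ES_IRB approval = 0; EF_IRB approval = 14
ES_Recruitment = 0; EF_Recruitment = 8
ES_Instrument calibration = 14; EF_Instrument calibration = 14+6 = 20
ES_Pilot data = max(EF_IRB approval=14, EF_Recruitment=8) = 14; EF_Pilot data = 14+6 = 20
ES_Data collection = max(EF_Recruitment=8, EF_Pilot data=20) = 20; EF_Data collection = 20+7 = 27
ES_Data cleaning = max(EF_Recruitment=8, EF_Instrument calibration=20, EF_Data collection=27) = 27; EF_Data cleaning = 27+2 = 29
Expected project duration μ = 29 weeks. Critical path: IRB approval → Pilot data → Data collection → Data cleaning.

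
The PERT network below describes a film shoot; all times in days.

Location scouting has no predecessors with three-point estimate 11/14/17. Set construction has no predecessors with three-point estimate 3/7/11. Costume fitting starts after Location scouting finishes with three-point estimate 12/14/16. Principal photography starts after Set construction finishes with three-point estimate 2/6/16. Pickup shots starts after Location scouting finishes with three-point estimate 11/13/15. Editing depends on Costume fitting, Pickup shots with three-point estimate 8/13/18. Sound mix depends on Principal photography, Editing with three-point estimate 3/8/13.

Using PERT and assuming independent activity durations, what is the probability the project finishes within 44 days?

te_Location scouting = (11 + 4·14 + 17)/6 = 84/6 = 14; σ²_Location scouting = ((17−11)/6)² = 1.000
te_Set construction = (3 + 4·7 + 11)/6 = 42/6 = 7; σ²_Set construction = ((11−3)/6)² = 1.778
te_Costume fitting = (12 + 4·14 + 16)/6 = 84/6 = 14; σ²_Costume fitting = ((16−12)/6)² = 0.444
te_Principal photography = (2 + 4·6 + 16)/6 = 42/6 = 7; σ²_Principal photography = ((16−2)/6)² = 5.444
te_Pickup shots = (11 + 4·13 + 15)/6 = 78/6 = 13; σ²_Pickup shots = ((15−11)/6)² = 0.444
te_Editing = (8 + 4·13 + 18)/6 = 78/6 = 13; σ²_Editing = ((18−8)/6)² = 2.778
te_Sound mix = (3 + 4·8 + 13)/6 = 48/6 = 8; σ²_Sound mix = ((13−3)/6)² = 2.778

Forward pass:
ES_Location scouting = 0; EF_Location scouting = 14
ES_Set construction = 0; EF_Set construction = 7
ES_Costume fitting = 14; EF_Costume fitting = 14+14 = 28
ES_Principal photography = 7; EF_Principal photography = 7+7 = 14
ES_Pickup shots = 14; EF_Pickup shots = 14+13 = 27
ES_Editing = max(EF_Costume fitting=28, EF_Pickup shots=27) = 28; EF_Editing = 28+13 = 41
ES_Sound mix = max(EF_Principal photography=14, EF_Editing=41) = 41; EF_Sound mix = 41+8 = 49
Expected project duration μ = 49 days. Critical path: Location scouting → Costume fitting → Editing → Sound mix.

Variance along critical path = 1.000 + 0.444 + 2.778 + 2.778 = 7.000; σ = √7.000 = 2.646 days.
Z = (44 − 49) / 2.646 = -1.890
P(T ≤ 44) = Φ(-1.890) ≈ 0.029

0.029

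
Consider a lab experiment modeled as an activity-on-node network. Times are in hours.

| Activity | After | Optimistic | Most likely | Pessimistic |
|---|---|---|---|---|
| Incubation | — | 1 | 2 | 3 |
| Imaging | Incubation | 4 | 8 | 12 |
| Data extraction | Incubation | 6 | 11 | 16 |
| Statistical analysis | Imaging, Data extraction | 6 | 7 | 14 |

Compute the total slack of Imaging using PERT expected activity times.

3 hours

te_Incubation = (1 + 4·2 + 3)/6 = 12/6 = 2
te_Imaging = (4 + 4·8 + 12)/6 = 48/6 = 8
te_Data extraction = (6 + 4·11 + 16)/6 = 66/6 = 11
te_Statistical analysis = (6 + 4·7 + 14)/6 = 48/6 = 8

Forward pass:
ES_Incubation = 0; EF_Incubation = 2
ES_Imaging = 2; EF_Imaging = 2+8 = 10
ES_Data extraction = 2; EF_Data extraction = 2+11 = 13
ES_Statistical analysis = max(EF_Imaging=10, EF_Data extraction=13) = 13; EF_Statistical analysis = 13+8 = 21
Expected project duration μ = 21 hours. Critical path: Incubation → Data extraction → Statistical analysis.

Backward pass:
LF_Statistical analysis = 21; LS_Statistical analysis = 21−8 = 13
LF_Data extraction = LS_Statistical analysis = 13; LS_Data extraction = 13−11 = 2
LF_Imaging = LS_Statistical analysis = 13; LS_Imaging = 13−8 = 5
LF_Incubation = min(LS_Imaging=5, LS_Data extraction=2) = 2; LS_Incubation = 2−2 = 0
Slack_Imaging = LS_Imaging − ES_Imaging = 5 − 2 = 3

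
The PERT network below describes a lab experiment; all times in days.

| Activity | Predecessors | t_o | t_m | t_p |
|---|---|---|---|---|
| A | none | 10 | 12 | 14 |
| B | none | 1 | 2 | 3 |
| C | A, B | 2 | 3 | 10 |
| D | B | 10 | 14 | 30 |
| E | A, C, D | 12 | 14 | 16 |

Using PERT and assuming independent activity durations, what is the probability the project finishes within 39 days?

te_A = (10 + 4·12 + 14)/6 = 72/6 = 12; σ²_A = ((14−10)/6)² = 0.444
te_B = (1 + 4·2 + 3)/6 = 12/6 = 2; σ²_B = ((3−1)/6)² = 0.111
te_C = (2 + 4·3 + 10)/6 = 24/6 = 4; σ²_C = ((10−2)/6)² = 1.778
te_D = (10 + 4·14 + 30)/6 = 96/6 = 16; σ²_D = ((30−10)/6)² = 11.111
te_E = (12 + 4·14 + 16)/6 = 84/6 = 14; σ²_E = ((16−12)/6)² = 0.444

Forward pass:
ES_A = 0; EF_A = 12
ES_B = 0; EF_B = 2
ES_C = max(EF_A=12, EF_B=2) = 12; EF_C = 12+4 = 16
ES_D = 2; EF_D = 2+16 = 18
ES_E = max(EF_A=12, EF_C=16, EF_D=18) = 18; EF_E = 18+14 = 32
Expected project duration μ = 32 days. Critical path: B → D → E.

Variance along critical path = 0.111 + 11.111 + 0.444 = 11.667; σ = √11.667 = 3.416 days.
Z = (39 − 32) / 3.416 = 2.049
P(T ≤ 39) = Φ(2.049) ≈ 0.980

0.980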